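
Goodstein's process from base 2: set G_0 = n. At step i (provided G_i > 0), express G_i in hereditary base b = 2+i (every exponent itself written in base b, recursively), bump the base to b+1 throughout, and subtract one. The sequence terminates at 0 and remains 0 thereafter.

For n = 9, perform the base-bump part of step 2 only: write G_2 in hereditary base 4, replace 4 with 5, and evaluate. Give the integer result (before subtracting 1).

(0) 9|_2 = 2^(2 + 1) + 1 ↦ 3^(3 + 1) + 1|_3 = 82 ⇒ 81
(1) 81|_3 = 3^(3 + 1) ↦ 4^(4 + 1)|_4 = 1024 ⇒ 1023
(2) 1023|_4 = 3·4^4 + 3·4^3 + 3·4^2 + 3·4 + 3 ↦ 3·5^5 + 3·5^3 + 3·5^2 + 3·5 + 3|_5 = 9843 ⇒ 9842

9843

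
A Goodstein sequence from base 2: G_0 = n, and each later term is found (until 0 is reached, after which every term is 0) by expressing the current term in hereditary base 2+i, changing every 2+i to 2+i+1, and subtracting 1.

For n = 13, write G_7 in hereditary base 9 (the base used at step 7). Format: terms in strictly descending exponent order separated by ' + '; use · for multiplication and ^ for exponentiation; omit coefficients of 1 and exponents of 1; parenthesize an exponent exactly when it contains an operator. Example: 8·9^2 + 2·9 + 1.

9^(9 + 1) + 3·9^3 + 3·9^2 + 2·9 + 6

(0) 13|_2 = 2^(2 + 1) + 2^2 + 1 ↦ 3^(3 + 1) + 3^3 + 1|_3 = 109 ⇒ 108
(1) 108|_3 = 3^(3 + 1) + 3^3 ↦ 4^(4 + 1) + 4^4|_4 = 1280 ⇒ 1279
(2) 1279|_4 = 4^(4 + 1) + 3·4^3 + 3·4^2 + 3·4 + 3 ↦ 5^(5 + 1) + 3·5^3 + 3·5^2 + 3·5 + 3|_5 = 16093 ⇒ 16092
(3) 16092|_5 = 5^(5 + 1) + 3·5^3 + 3·5^2 + 3·5 + 2 ↦ 6^(6 + 1) + 3·6^3 + 3·6^2 + 3·6 + 2|_6 = 280712 ⇒ 280711
(4) 280711|_6 = 6^(6 + 1) + 3·6^3 + 3·6^2 + 3·6 + 1 ↦ 7^(7 + 1) + 3·7^3 + 3·7^2 + 3·7 + 1|_7 = 5765999 ⇒ 5765998
(5) 5765998|_7 = 7^(7 + 1) + 3·7^3 + 3·7^2 + 3·7 ↦ 8^(8 + 1) + 3·8^3 + 3·8^2 + 3·8|_8 = 134219480 ⇒ 134219479
(6) 134219479|_8 = 8^(8 + 1) + 3·8^3 + 3·8^2 + 2·8 + 7 ↦ 9^(9 + 1) + 3·9^3 + 3·9^2 + 2·9 + 7|_9 = 3486786856 ⇒ 3486786855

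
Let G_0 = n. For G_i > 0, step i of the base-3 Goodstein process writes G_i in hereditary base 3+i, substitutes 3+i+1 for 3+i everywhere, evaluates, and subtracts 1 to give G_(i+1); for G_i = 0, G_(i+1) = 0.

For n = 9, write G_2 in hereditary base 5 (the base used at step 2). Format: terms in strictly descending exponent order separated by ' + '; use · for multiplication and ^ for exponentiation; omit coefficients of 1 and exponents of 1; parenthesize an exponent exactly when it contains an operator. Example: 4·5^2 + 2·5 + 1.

i=0: 9 = 3^2 (b=3); 3→4: 4^2 = 16; 16−1 = 15
i=1: 15 = 3·4 + 3 (b=4); 4→5: 3·5 + 3 = 18; 18−1 = 17
i=2: 17 = 3·5 + 2 (b=5); 5→6: 3·6 + 2 = 20; 20−1 = 19

3·5 + 2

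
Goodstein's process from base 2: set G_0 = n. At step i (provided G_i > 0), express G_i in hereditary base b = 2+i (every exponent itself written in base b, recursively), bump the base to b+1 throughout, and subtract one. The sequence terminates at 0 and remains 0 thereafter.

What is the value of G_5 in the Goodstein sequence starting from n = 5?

G_0=5  [base 2] 2^2 + 1  →[2↦3]→  3^3 + 1 = 28  −1 ⇒ G_1=27
G_1=27  [base 3] 3^3  →[3↦4]→  4^4 = 256  −1 ⇒ G_2=255
G_2=255  [base 4] 3·4^3 + 3·4^2 + 3·4 + 3  →[4↦5]→  3·5^3 + 3·5^2 + 3·5 + 3 = 468  −1 ⇒ G_3=467
G_3=467  [base 5] 3·5^3 + 3·5^2 + 3·5 + 2  →[5↦6]→  3·6^3 + 3·6^2 + 3·6 + 2 = 776  −1 ⇒ G_4=775
G_4=775  [base 6] 3·6^3 + 3·6^2 + 3·6 + 1  →[6↦7]→  3·7^3 + 3·7^2 + 3·7 + 1 = 1198  −1 ⇒ G_5=1197

1197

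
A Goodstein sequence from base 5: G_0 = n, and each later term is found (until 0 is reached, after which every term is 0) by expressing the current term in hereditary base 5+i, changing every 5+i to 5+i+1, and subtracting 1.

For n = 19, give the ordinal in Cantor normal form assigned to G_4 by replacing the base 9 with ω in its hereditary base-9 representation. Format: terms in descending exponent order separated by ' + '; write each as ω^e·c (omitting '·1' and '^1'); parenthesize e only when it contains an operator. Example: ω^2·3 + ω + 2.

G_0=19  [base 5] 3·5 + 4  →[5↦6]→  3·6 + 4 = 22  −1 ⇒ G_1=21
G_1=21  [base 6] 3·6 + 3  →[6↦7]→  3·7 + 3 = 24  −1 ⇒ G_2=23
G_2=23  [base 7] 3·7 + 2  →[7↦8]→  3·8 + 2 = 26  −1 ⇒ G_3=25
G_3=25  [base 8] 3·8 + 1  →[8↦9]→  3·9 + 1 = 28  −1 ⇒ G_4=27
G_4=27  [base 9] 3·9  →[9↦10]→  3·10 = 30  −1 ⇒ G_5=29

ω·3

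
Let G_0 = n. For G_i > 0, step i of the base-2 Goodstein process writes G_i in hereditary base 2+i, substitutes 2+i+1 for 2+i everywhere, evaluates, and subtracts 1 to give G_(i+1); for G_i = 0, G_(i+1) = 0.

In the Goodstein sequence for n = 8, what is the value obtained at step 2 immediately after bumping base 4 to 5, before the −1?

6311

step 0: 8 = 2^(2 + 1); sub 3 for 2: 3^(3 + 1); = 81; G_1 = 81−1 = 80
step 1: 80 = 2·3^3 + 2·3^2 + 2·3 + 2; sub 4 for 3: 2·4^4 + 2·4^2 + 2·4 + 2; = 554; G_2 = 554−1 = 553
step 2: 553 = 2·4^4 + 2·4^2 + 2·4 + 1; sub 5 for 4: 2·5^5 + 2·5^2 + 2·5 + 1; = 6311; G_3 = 6311−1 = 6310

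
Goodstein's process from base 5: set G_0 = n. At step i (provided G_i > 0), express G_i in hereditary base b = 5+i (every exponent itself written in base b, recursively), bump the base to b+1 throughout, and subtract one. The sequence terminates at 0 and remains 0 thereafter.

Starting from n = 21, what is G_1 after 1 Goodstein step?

step 0: 21 = 4·5 + 1; sub 6 for 5: 4·6 + 1; = 25; G_1 = 25−1 = 24
step 1: 24 = 4·6; sub 7 for 6: 4·7; = 28; G_2 = 28−1 = 27

24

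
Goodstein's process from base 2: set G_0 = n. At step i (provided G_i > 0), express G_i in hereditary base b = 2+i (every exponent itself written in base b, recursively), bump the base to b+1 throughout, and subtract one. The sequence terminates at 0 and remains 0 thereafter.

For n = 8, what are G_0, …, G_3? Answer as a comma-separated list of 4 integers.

8, 80, 553, 6310

step 0: 8 = 2^(2 + 1); sub 3 for 2: 3^(3 + 1); = 81; G_1 = 81−1 = 80
step 1: 80 = 2·3^3 + 2·3^2 + 2·3 + 2; sub 4 for 3: 2·4^4 + 2·4^2 + 2·4 + 2; = 554; G_2 = 554−1 = 553
step 2: 553 = 2·4^4 + 2·4^2 + 2·4 + 1; sub 5 for 4: 2·5^5 + 2·5^2 + 2·5 + 1; = 6311; G_3 = 6311−1 = 6310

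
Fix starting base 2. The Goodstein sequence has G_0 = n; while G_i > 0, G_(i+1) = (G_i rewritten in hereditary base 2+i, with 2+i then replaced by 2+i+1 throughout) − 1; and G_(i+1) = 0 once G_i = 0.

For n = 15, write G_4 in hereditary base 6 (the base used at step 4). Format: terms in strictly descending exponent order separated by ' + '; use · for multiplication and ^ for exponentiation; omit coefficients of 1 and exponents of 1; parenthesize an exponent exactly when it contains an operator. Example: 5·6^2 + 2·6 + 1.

G_0 = 15. HB_2(15) = 2^(2 + 1) + 2^2 + 2 + 1. Bump = 112. G_1 = 111.
G_1 = 111. HB_3(111) = 3^(3 + 1) + 3^3 + 3. Bump = 1284. G_2 = 1283.
G_2 = 1283. HB_4(1283) = 4^(4 + 1) + 4^4 + 3. Bump = 18753. G_3 = 18752.
G_3 = 18752. HB_5(18752) = 5^(5 + 1) + 5^5 + 2. Bump = 326594. G_4 = 326593.
G_4 = 326593. HB_6(326593) = 6^(6 + 1) + 6^6 + 1. Bump = 6588345. G_5 = 6588344.

6^(6 + 1) + 6^6 + 1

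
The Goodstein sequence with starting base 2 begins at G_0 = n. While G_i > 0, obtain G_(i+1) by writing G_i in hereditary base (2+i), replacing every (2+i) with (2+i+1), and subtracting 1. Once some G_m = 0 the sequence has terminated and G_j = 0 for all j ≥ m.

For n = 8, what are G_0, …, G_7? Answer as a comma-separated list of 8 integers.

i=0: 8 = 2^(2 + 1) (b=2); 2→3: 3^(3 + 1) = 81; 81−1 = 80
i=1: 80 = 2·3^3 + 2·3^2 + 2·3 + 2 (b=3); 3→4: 2·4^4 + 2·4^2 + 2·4 + 2 = 554; 554−1 = 553
i=2: 553 = 2·4^4 + 2·4^2 + 2·4 + 1 (b=4); 4→5: 2·5^5 + 2·5^2 + 2·5 + 1 = 6311; 6311−1 = 6310
i=3: 6310 = 2·5^5 + 2·5^2 + 2·5 (b=5); 5→6: 2·6^6 + 2·6^2 + 2·6 = 93396; 93396−1 = 93395
i=4: 93395 = 2·6^6 + 2·6^2 + 6 + 5 (b=6); 6→7: 2·7^7 + 2·7^2 + 7 + 5 = 1647196; 1647196−1 = 1647195
i=5: 1647195 = 2·7^7 + 2·7^2 + 7 + 4 (b=7); 7→8: 2·8^8 + 2·8^2 + 8 + 4 = 33554572; 33554572−1 = 33554571
i=6: 33554571 = 2·8^8 + 2·8^2 + 8 + 3 (b=8); 8→9: 2·9^9 + 2·9^2 + 9 + 3 = 774841152; 774841152−1 = 774841151

8, 80, 553, 6310, 93395, 1647195, 33554571, 774841151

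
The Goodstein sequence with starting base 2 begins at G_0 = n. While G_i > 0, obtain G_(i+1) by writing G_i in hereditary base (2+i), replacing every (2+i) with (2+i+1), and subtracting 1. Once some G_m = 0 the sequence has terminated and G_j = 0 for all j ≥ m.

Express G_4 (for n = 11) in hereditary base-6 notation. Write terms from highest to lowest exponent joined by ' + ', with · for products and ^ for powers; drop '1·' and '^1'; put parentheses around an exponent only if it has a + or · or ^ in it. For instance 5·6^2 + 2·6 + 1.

(0) 11|_2 = 2^(2 + 1) + 2 + 1 ↦ 3^(3 + 1) + 3 + 1|_3 = 85 ⇒ 84
(1) 84|_3 = 3^(3 + 1) + 3 ↦ 4^(4 + 1) + 4|_4 = 1028 ⇒ 1027
(2) 1027|_4 = 4^(4 + 1) + 3 ↦ 5^(5 + 1) + 3|_5 = 15628 ⇒ 15627
(3) 15627|_5 = 5^(5 + 1) + 2 ↦ 6^(6 + 1) + 2|_6 = 279938 ⇒ 279937
(4) 279937|_6 = 6^(6 + 1) + 1 ↦ 7^(7 + 1) + 1|_7 = 5764802 ⇒ 5764801

6^(6 + 1) + 1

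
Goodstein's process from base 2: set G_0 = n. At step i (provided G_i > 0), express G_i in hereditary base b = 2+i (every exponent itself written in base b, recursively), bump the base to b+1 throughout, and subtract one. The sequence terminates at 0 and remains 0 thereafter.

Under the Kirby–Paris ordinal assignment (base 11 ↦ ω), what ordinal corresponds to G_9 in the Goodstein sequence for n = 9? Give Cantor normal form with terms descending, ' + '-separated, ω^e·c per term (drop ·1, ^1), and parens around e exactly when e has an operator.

step 0: 9 = 2^(2 + 1) + 1; sub 3 for 2: 3^(3 + 1) + 1; = 82; G_1 = 82−1 = 81
step 1: 81 = 3^(3 + 1); sub 4 for 3: 4^(4 + 1); = 1024; G_2 = 1024−1 = 1023
step 2: 1023 = 3·4^4 + 3·4^3 + 3·4^2 + 3·4 + 3; sub 5 for 4: 3·5^5 + 3·5^3 + 3·5^2 + 3·5 + 3; = 9843; G_3 = 9843−1 = 9842
step 3: 9842 = 3·5^5 + 3·5^3 + 3·5^2 + 3·5 + 2; sub 6 for 5: 3·6^6 + 3·6^3 + 3·6^2 + 3·6 + 2; = 140744; G_4 = 140744−1 = 140743
step 4: 140743 = 3·6^6 + 3·6^3 + 3·6^2 + 3·6 + 1; sub 7 for 6: 3·7^7 + 3·7^3 + 3·7^2 + 3·7 + 1; = 2471827; G_5 = 2471827−1 = 2471826
step 5: 2471826 = 3·7^7 + 3·7^3 + 3·7^2 + 3·7; sub 8 for 7: 3·8^8 + 3·8^3 + 3·8^2 + 3·8; = 50333400; G_6 = 50333400−1 = 50333399
step 6: 50333399 = 3·8^8 + 3·8^3 + 3·8^2 + 2·8 + 7; sub 9 for 8: 3·9^9 + 3·9^3 + 3·9^2 + 2·9 + 7; = 1162263922; G_7 = 1162263922−1 = 1162263921
step 7: 1162263921 = 3·9^9 + 3·9^3 + 3·9^2 + 2·9 + 6; sub 10 for 9: 3·10^10 + 3·10^3 + 3·10^2 + 2·10 + 6; = 30000003326; G_8 = 30000003326−1 = 30000003325
step 8: 30000003325 = 3·10^10 + 3·10^3 + 3·10^2 + 2·10 + 5; sub 11 for 10: 3·11^11 + 3·11^3 + 3·11^2 + 2·11 + 5; = 855935016216; G_9 = 855935016216−1 = 855935016215

ω^ω·3 + ω^3·3 + ω^2·3 + ω·2 + 4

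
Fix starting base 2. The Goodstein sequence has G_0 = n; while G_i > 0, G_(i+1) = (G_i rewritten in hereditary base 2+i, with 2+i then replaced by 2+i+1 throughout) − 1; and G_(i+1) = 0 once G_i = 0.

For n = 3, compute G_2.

step 0: 3 = 2 + 1; sub 3 for 2: 3 + 1; = 4; G_1 = 4−1 = 3
step 1: 3 = 3; sub 4 for 3: 4; = 4; G_2 = 4−1 = 3
step 2: 3 = 3; sub 5 for 4: 3; = 3; G_3 = 3−1 = 2

3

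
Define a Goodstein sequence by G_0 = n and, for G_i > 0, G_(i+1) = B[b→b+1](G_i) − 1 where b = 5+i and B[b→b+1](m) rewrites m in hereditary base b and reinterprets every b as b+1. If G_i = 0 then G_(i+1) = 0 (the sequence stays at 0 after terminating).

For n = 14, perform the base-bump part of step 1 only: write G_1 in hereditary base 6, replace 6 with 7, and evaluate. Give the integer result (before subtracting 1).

17

G_0=14  [base 5] 2·5 + 4  →[5↦6]→  2·6 + 4 = 16  −1 ⇒ G_1=15
G_1=15  [base 6] 2·6 + 3  →[6↦7]→  2·7 + 3 = 17  −1 ⇒ G_2=16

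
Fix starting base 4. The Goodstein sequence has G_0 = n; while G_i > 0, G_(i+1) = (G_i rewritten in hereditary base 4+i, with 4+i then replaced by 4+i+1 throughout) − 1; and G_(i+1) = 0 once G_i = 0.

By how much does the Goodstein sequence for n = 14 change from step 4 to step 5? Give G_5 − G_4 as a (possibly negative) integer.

[0] 14 ≡ 3·4 + 2 (base 4). Lift 5: 17. −1: 16.
[1] 16 ≡ 3·5 + 1 (base 5). Lift 6: 19. −1: 18.
[2] 18 ≡ 3·6 (base 6). Lift 7: 21. −1: 20.
[3] 20 ≡ 2·7 + 6 (base 7). Lift 8: 22. −1: 21.
[4] 21 ≡ 2·8 + 5 (base 8). Lift 9: 23. −1: 22.

1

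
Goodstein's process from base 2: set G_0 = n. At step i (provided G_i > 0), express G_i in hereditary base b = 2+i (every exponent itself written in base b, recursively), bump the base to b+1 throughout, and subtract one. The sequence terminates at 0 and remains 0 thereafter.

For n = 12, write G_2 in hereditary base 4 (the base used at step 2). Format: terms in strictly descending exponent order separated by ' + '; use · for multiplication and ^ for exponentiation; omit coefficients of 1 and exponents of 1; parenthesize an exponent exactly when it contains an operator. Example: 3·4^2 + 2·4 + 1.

4^(4 + 1) + 2·4^2 + 2·4 + 1

step 0: 12 = 2^(2 + 1) + 2^2; sub 3 for 2: 3^(3 + 1) + 3^3; = 108; G_1 = 108−1 = 107
step 1: 107 = 3^(3 + 1) + 2·3^2 + 2·3 + 2; sub 4 for 3: 4^(4 + 1) + 2·4^2 + 2·4 + 2; = 1066; G_2 = 1066−1 = 1065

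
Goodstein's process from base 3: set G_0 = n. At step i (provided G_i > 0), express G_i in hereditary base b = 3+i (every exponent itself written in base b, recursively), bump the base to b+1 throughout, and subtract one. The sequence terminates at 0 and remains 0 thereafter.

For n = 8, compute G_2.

8 —HB3→ 2·3 + 2 —bump→ 2·4 + 2 = 10 —(−1)→ 9
9 —HB4→ 2·4 + 1 —bump→ 2·5 + 1 = 11 —(−1)→ 10
10 —HB5→ 2·5 —bump→ 2·6 = 12 —(−1)→ 11

10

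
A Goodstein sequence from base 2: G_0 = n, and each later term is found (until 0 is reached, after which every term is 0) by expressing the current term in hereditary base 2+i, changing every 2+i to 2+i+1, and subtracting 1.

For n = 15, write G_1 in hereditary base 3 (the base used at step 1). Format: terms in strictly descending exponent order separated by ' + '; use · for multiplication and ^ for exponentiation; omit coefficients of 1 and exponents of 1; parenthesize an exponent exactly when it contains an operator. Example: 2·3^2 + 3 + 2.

G_0=15  [base 2] 2^(2 + 1) + 2^2 + 2 + 1  →[2↦3]→  3^(3 + 1) + 3^3 + 3 + 1 = 112  −1 ⇒ G_1=111
G_1=111  [base 3] 3^(3 + 1) + 3^3 + 3  →[3↦4]→  4^(4 + 1) + 4^4 + 4 = 1284  −1 ⇒ G_2=1283

3^(3 + 1) + 3^3 + 3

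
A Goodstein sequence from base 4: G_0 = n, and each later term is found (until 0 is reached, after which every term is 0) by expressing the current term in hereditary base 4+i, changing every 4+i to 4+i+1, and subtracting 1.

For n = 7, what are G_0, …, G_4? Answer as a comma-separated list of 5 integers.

G_0 = 7. HB_4(7) = 4 + 3. Bump = 8. G_1 = 7.
G_1 = 7. HB_5(7) = 5 + 2. Bump = 8. G_2 = 7.
G_2 = 7. HB_6(7) = 6 + 1. Bump = 8. G_3 = 7.
G_3 = 7. HB_7(7) = 7. Bump = 8. G_4 = 7.

7, 7, 7, 7, 7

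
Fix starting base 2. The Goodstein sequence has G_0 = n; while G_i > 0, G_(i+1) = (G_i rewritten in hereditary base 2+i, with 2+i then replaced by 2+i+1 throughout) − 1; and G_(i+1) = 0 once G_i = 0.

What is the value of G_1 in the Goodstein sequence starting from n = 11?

84

G_0 = 11. HB_2(11) = 2^(2 + 1) + 2 + 1. Bump = 85. G_1 = 84.
G_1 = 84. HB_3(84) = 3^(3 + 1) + 3. Bump = 1028. G_2 = 1027.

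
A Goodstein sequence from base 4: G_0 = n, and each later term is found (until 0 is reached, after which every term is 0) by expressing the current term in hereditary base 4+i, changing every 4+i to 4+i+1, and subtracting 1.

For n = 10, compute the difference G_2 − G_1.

base 4: 10 = 2·4 + 2; at 5: 2·5 + 2 = 12; next = 11
base 5: 11 = 2·5 + 1; at 6: 2·6 + 1 = 13; next = 12

1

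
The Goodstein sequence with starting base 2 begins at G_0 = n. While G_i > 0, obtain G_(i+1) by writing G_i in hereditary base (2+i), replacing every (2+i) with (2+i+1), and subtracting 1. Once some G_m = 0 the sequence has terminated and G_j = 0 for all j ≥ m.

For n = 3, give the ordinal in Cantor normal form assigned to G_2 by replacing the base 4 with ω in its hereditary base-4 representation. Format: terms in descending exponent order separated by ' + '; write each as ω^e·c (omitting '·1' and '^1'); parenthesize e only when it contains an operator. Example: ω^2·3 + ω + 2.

i=0: 3 = 2 + 1 (b=2); 2→3: 3 + 1 = 4; 4−1 = 3
i=1: 3 = 3 (b=3); 3→4: 4 = 4; 4−1 = 3
i=2: 3 = 3 (b=4); 4→5: 3 = 3; 3−1 = 2

3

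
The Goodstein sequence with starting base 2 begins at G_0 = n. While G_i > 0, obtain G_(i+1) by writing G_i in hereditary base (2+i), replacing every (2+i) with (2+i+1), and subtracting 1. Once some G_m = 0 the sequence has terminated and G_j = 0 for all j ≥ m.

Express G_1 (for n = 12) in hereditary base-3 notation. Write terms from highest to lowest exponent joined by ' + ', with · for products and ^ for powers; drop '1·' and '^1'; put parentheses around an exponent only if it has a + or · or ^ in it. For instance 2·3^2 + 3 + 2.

(0) 12|_2 = 2^(2 + 1) + 2^2 ↦ 3^(3 + 1) + 3^3|_3 = 108 ⇒ 107
(1) 107|_3 = 3^(3 + 1) + 2·3^2 + 2·3 + 2 ↦ 4^(4 + 1) + 2·4^2 + 2·4 + 2|_4 = 1066 ⇒ 1065

3^(3 + 1) + 2·3^2 + 2·3 + 2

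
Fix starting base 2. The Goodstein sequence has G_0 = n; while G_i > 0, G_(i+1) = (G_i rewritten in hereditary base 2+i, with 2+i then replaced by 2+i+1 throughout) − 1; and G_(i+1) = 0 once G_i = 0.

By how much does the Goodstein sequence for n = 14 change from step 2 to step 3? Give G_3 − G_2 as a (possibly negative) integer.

17469

G_0 = 14. HB_2(14) = 2^(2 + 1) + 2^2 + 2. Bump = 111. G_1 = 110.
G_1 = 110. HB_3(110) = 3^(3 + 1) + 3^3 + 2. Bump = 1282. G_2 = 1281.
G_2 = 1281. HB_4(1281) = 4^(4 + 1) + 4^4 + 1. Bump = 18751. G_3 = 18750.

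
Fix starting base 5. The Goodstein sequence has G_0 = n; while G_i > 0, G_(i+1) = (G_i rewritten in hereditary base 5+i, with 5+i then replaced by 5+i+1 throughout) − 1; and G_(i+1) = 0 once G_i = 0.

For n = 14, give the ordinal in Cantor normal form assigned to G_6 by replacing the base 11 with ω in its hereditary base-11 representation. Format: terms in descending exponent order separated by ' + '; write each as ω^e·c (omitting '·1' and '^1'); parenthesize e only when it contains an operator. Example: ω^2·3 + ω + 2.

ω + 8

G_0 = 14. HB_5(14) = 2·5 + 4. Bump = 16. G_1 = 15.
G_1 = 15. HB_6(15) = 2·6 + 3. Bump = 17. G_2 = 16.
G_2 = 16. HB_7(16) = 2·7 + 2. Bump = 18. G_3 = 17.
G_3 = 17. HB_8(17) = 2·8 + 1. Bump = 19. G_4 = 18.
G_4 = 18. HB_9(18) = 2·9. Bump = 20. G_5 = 19.
G_5 = 19. HB_10(19) = 10 + 9. Bump = 20. G_6 = 19.
G_6 = 19. HB_11(19) = 11 + 8. Bump = 20. G_7 = 19.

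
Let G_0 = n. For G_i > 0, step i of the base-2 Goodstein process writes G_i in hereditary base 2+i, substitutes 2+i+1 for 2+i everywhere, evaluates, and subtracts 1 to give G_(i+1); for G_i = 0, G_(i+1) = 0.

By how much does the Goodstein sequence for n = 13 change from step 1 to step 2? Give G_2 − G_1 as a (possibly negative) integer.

1171

step 0: 13 = 2^(2 + 1) + 2^2 + 1; sub 3 for 2: 3^(3 + 1) + 3^3 + 1; = 109; G_1 = 109−1 = 108
step 1: 108 = 3^(3 + 1) + 3^3; sub 4 for 3: 4^(4 + 1) + 4^4; = 1280; G_2 = 1280−1 = 1279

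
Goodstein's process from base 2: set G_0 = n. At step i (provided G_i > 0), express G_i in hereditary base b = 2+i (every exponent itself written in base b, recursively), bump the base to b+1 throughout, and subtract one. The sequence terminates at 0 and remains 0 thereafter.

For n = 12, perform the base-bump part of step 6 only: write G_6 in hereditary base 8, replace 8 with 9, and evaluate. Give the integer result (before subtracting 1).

3486784575

G_0=12  [base 2] 2^(2 + 1) + 2^2  →[2↦3]→  3^(3 + 1) + 3^3 = 108  −1 ⇒ G_1=107
G_1=107  [base 3] 3^(3 + 1) + 2·3^2 + 2·3 + 2  →[3↦4]→  4^(4 + 1) + 2·4^2 + 2·4 + 2 = 1066  −1 ⇒ G_2=1065
G_2=1065  [base 4] 4^(4 + 1) + 2·4^2 + 2·4 + 1  →[4↦5]→  5^(5 + 1) + 2·5^2 + 2·5 + 1 = 15686  −1 ⇒ G_3=15685
G_3=15685  [base 5] 5^(5 + 1) + 2·5^2 + 2·5  →[5↦6]→  6^(6 + 1) + 2·6^2 + 2·6 = 280020  −1 ⇒ G_4=280019
G_4=280019  [base 6] 6^(6 + 1) + 2·6^2 + 6 + 5  →[6↦7]→  7^(7 + 1) + 2·7^2 + 7 + 5 = 5764911  −1 ⇒ G_5=5764910
G_5=5764910  [base 7] 7^(7 + 1) + 2·7^2 + 7 + 4  →[7↦8]→  8^(8 + 1) + 2·8^2 + 8 + 4 = 134217868  −1 ⇒ G_6=134217867
G_6=134217867  [base 8] 8^(8 + 1) + 2·8^2 + 8 + 3  →[8↦9]→  9^(9 + 1) + 2·9^2 + 9 + 3 = 3486784575  −1 ⇒ G_7=3486784574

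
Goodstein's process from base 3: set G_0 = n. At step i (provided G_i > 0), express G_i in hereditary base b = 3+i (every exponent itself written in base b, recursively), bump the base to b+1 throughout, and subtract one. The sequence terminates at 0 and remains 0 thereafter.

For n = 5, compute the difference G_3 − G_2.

base 3: 5 = 3 + 2; at 4: 4 + 2 = 6; next = 5
base 4: 5 = 4 + 1; at 5: 5 + 1 = 6; next = 5
base 5: 5 = 5; at 6: 6 = 6; next = 5

0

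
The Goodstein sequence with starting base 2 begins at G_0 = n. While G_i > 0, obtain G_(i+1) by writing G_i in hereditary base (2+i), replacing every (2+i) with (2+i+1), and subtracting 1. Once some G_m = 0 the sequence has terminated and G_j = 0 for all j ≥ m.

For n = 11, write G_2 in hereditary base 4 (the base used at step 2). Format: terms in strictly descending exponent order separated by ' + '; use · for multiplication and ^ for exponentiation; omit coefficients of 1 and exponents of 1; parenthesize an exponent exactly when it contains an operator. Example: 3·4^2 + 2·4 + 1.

4^(4 + 1) + 3

[0] 11 ≡ 2^(2 + 1) + 2 + 1 (base 2). Lift 3: 85. −1: 84.
[1] 84 ≡ 3^(3 + 1) + 3 (base 3). Lift 4: 1028. −1: 1027.
[2] 1027 ≡ 4^(4 + 1) + 3 (base 4). Lift 5: 15628. −1: 15627.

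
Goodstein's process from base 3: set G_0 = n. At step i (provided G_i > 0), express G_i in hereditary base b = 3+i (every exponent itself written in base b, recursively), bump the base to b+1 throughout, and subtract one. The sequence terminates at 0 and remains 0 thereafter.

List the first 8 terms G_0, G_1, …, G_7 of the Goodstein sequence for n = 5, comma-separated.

5, 5, 5, 5, 4, 3, 2, 1

i=0: 5 = 3 + 2 (b=3); 3→4: 4 + 2 = 6; 6−1 = 5
i=1: 5 = 4 + 1 (b=4); 4→5: 5 + 1 = 6; 6−1 = 5
i=2: 5 = 5 (b=5); 5→6: 6 = 6; 6−1 = 5
i=3: 5 = 5 (b=6); 6→7: 5 = 5; 5−1 = 4
i=4: 4 = 4 (b=7); 7→8: 4 = 4; 4−1 = 3
i=5: 3 = 3 (b=8); 8→9: 3 = 3; 3−1 = 2
i=6: 2 = 2 (b=9); 9→10: 2 = 2; 2−1 = 1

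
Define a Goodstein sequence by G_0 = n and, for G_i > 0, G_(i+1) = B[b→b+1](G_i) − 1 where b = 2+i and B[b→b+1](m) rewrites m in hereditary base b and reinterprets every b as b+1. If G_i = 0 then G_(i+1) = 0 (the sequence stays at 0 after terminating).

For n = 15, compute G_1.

111

(0) 15|_2 = 2^(2 + 1) + 2^2 + 2 + 1 ↦ 3^(3 + 1) + 3^3 + 3 + 1|_3 = 112 ⇒ 111
(1) 111|_3 = 3^(3 + 1) + 3^3 + 3 ↦ 4^(4 + 1) + 4^4 + 4|_4 = 1284 ⇒ 1283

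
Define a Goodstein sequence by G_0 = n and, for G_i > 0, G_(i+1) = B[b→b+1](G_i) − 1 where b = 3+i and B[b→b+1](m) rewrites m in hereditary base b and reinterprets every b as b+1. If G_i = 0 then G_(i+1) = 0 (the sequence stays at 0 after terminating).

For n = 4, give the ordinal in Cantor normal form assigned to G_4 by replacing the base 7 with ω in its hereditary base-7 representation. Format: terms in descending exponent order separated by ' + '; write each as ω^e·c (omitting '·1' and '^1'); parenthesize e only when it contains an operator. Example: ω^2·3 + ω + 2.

2

step 0: 4 = 3 + 1; sub 4 for 3: 4 + 1; = 5; G_1 = 5−1 = 4
step 1: 4 = 4; sub 5 for 4: 5; = 5; G_2 = 5−1 = 4
step 2: 4 = 4; sub 6 for 5: 4; = 4; G_3 = 4−1 = 3
step 3: 3 = 3; sub 7 for 6: 3; = 3; G_4 = 3−1 = 2
step 4: 2 = 2; sub 8 for 7: 2; = 2; G_5 = 2−1 = 1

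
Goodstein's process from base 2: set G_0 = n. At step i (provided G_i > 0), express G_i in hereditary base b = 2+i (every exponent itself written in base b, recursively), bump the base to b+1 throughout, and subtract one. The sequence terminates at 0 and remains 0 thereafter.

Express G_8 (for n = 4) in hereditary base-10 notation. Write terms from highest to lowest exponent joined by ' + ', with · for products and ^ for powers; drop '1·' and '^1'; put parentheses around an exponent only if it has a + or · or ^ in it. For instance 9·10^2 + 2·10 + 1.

2·10^2 + 10 + 1

[0] 4 ≡ 2^2 (base 2). Lift 3: 27. −1: 26.
[1] 26 ≡ 2·3^2 + 2·3 + 2 (base 3). Lift 4: 42. −1: 41.
[2] 41 ≡ 2·4^2 + 2·4 + 1 (base 4). Lift 5: 61. −1: 60.
[3] 60 ≡ 2·5^2 + 2·5 (base 5). Lift 6: 84. −1: 83.
[4] 83 ≡ 2·6^2 + 6 + 5 (base 6). Lift 7: 110. −1: 109.
[5] 109 ≡ 2·7^2 + 7 + 4 (base 7). Lift 8: 140. −1: 139.
[6] 139 ≡ 2·8^2 + 8 + 3 (base 8). Lift 9: 174. −1: 173.
[7] 173 ≡ 2·9^2 + 9 + 2 (base 9). Lift 10: 212. −1: 211.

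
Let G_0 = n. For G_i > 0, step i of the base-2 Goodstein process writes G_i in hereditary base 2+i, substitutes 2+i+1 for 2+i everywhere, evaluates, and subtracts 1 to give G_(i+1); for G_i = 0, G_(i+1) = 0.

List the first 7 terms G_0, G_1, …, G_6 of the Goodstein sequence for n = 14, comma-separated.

i=0: 14 = 2^(2 + 1) + 2^2 + 2 (b=2); 2→3: 3^(3 + 1) + 3^3 + 3 = 111; 111−1 = 110
i=1: 110 = 3^(3 + 1) + 3^3 + 2 (b=3); 3→4: 4^(4 + 1) + 4^4 + 2 = 1282; 1282−1 = 1281
i=2: 1281 = 4^(4 + 1) + 4^4 + 1 (b=4); 4→5: 5^(5 + 1) + 5^5 + 1 = 18751; 18751−1 = 18750
i=3: 18750 = 5^(5 + 1) + 5^5 (b=5); 5→6: 6^(6 + 1) + 6^6 = 326592; 326592−1 = 326591
i=4: 326591 = 6^(6 + 1) + 5·6^5 + 5·6^4 + 5·6^3 + 5·6^2 + 5·6 + 5 (b=6); 6→7: 7^(7 + 1) + 5·7^5 + 5·7^4 + 5·7^3 + 5·7^2 + 5·7 + 5 = 5862841; 5862841−1 = 5862840
i=5: 5862840 = 7^(7 + 1) + 5·7^5 + 5·7^4 + 5·7^3 + 5·7^2 + 5·7 + 4 (b=7); 7→8: 8^(8 + 1) + 5·8^5 + 5·8^4 + 5·8^3 + 5·8^2 + 5·8 + 4 = 134404972; 134404972−1 = 134404971

14, 110, 1281, 18750, 326591, 5862840, 134404971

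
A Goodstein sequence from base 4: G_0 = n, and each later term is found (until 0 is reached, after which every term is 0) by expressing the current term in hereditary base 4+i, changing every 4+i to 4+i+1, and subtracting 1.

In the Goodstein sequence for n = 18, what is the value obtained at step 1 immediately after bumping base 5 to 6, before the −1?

step 0: 18 = 4^2 + 2; sub 5 for 4: 5^2 + 2; = 27; G_1 = 27−1 = 26
step 1: 26 = 5^2 + 1; sub 6 for 5: 6^2 + 1; = 37; G_2 = 37−1 = 36

37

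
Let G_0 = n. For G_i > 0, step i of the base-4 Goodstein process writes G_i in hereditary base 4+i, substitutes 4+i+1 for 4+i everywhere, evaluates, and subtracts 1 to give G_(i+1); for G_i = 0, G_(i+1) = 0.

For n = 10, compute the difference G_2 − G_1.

1

base 4: 10 = 2·4 + 2; at 5: 2·5 + 2 = 12; next = 11
base 5: 11 = 2·5 + 1; at 6: 2·6 + 1 = 13; next = 12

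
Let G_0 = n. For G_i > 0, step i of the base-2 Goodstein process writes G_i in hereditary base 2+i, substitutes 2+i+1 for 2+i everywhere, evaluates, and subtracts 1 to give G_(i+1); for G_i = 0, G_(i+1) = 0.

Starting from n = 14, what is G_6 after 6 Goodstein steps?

134404971

G_0=14  [base 2] 2^(2 + 1) + 2^2 + 2  →[2↦3]→  3^(3 + 1) + 3^3 + 3 = 111  −1 ⇒ G_1=110
G_1=110  [base 3] 3^(3 + 1) + 3^3 + 2  →[3↦4]→  4^(4 + 1) + 4^4 + 2 = 1282  −1 ⇒ G_2=1281
G_2=1281  [base 4] 4^(4 + 1) + 4^4 + 1  →[4↦5]→  5^(5 + 1) + 5^5 + 1 = 18751  −1 ⇒ G_3=18750
G_3=18750  [base 5] 5^(5 + 1) + 5^5  →[5↦6]→  6^(6 + 1) + 6^6 = 326592  −1 ⇒ G_4=326591
G_4=326591  [base 6] 6^(6 + 1) + 5·6^5 + 5·6^4 + 5·6^3 + 5·6^2 + 5·6 + 5  →[6↦7]→  7^(7 + 1) + 5·7^5 + 5·7^4 + 5·7^3 + 5·7^2 + 5·7 + 5 = 5862841  −1 ⇒ G_5=5862840
G_5=5862840  [base 7] 7^(7 + 1) + 5·7^5 + 5·7^4 + 5·7^3 + 5·7^2 + 5·7 + 4  →[7↦8]→  8^(8 + 1) + 5·8^5 + 5·8^4 + 5·8^3 + 5·8^2 + 5·8 + 4 = 134404972  −1 ⇒ G_6=134404971
G_6=134404971  [base 8] 8^(8 + 1) + 5·8^5 + 5·8^4 + 5·8^3 + 5·8^2 + 5·8 + 3  →[8↦9]→  9^(9 + 1) + 5·9^5 + 5·9^4 + 5·9^3 + 5·9^2 + 5·9 + 3 = 3487116549  −1 ⇒ G_7=3487116548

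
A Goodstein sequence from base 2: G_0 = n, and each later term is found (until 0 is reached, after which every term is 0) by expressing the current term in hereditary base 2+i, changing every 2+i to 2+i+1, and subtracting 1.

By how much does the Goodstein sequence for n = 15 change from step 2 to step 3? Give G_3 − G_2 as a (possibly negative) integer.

base 2: 15 = 2^(2 + 1) + 2^2 + 2 + 1; at 3: 3^(3 + 1) + 3^3 + 3 + 1 = 112; next = 111
base 3: 111 = 3^(3 + 1) + 3^3 + 3; at 4: 4^(4 + 1) + 4^4 + 4 = 1284; next = 1283
base 4: 1283 = 4^(4 + 1) + 4^4 + 3; at 5: 5^(5 + 1) + 5^5 + 3 = 18753; next = 18752

17469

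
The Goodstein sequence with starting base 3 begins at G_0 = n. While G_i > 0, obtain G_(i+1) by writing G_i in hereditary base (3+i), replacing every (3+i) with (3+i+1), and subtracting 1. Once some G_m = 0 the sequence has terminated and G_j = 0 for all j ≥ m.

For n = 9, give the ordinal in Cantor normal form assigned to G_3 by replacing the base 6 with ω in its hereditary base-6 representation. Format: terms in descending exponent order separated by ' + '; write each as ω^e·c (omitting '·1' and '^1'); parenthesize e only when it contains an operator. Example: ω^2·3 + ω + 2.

ω·3 + 1

(0) 9|_3 = 3^2 ↦ 4^2|_4 = 16 ⇒ 15
(1) 15|_4 = 3·4 + 3 ↦ 3·5 + 3|_5 = 18 ⇒ 17
(2) 17|_5 = 3·5 + 2 ↦ 3·6 + 2|_6 = 20 ⇒ 19
(3) 19|_6 = 3·6 + 1 ↦ 3·7 + 1|_7 = 22 ⇒ 21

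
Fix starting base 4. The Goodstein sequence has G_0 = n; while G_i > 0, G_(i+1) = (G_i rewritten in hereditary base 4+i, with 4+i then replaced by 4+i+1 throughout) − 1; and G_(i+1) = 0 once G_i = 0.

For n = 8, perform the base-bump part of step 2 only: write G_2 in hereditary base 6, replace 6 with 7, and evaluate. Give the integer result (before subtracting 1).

i=0: 8 = 2·4 (b=4); 4→5: 2·5 = 10; 10−1 = 9
i=1: 9 = 5 + 4 (b=5); 5→6: 6 + 4 = 10; 10−1 = 9

10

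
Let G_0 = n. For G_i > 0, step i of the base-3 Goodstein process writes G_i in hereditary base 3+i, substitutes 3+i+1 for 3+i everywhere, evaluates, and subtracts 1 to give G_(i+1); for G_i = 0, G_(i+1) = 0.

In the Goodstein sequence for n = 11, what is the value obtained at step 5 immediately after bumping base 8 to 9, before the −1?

G_0=11  [base 3] 3^2 + 2  →[3↦4]→  4^2 + 2 = 18  −1 ⇒ G_1=17
G_1=17  [base 4] 4^2 + 1  →[4↦5]→  5^2 + 1 = 26  −1 ⇒ G_2=25
G_2=25  [base 5] 5^2  →[5↦6]→  6^2 = 36  −1 ⇒ G_3=35
G_3=35  [base 6] 5·6 + 5  →[6↦7]→  5·7 + 5 = 40  −1 ⇒ G_4=39
G_4=39  [base 7] 5·7 + 4  →[7↦8]→  5·8 + 4 = 44  −1 ⇒ G_5=43
G_5=43  [base 8] 5·8 + 3  →[8↦9]→  5·9 + 3 = 48  −1 ⇒ G_6=47

48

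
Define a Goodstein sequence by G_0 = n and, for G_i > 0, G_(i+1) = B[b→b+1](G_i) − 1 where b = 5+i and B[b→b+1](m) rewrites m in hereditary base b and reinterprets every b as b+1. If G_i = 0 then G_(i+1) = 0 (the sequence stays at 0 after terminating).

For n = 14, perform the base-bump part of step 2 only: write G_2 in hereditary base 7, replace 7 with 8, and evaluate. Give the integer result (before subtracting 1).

(0) 14|_5 = 2·5 + 4 ↦ 2·6 + 4|_6 = 16 ⇒ 15
(1) 15|_6 = 2·6 + 3 ↦ 2·7 + 3|_7 = 17 ⇒ 16

18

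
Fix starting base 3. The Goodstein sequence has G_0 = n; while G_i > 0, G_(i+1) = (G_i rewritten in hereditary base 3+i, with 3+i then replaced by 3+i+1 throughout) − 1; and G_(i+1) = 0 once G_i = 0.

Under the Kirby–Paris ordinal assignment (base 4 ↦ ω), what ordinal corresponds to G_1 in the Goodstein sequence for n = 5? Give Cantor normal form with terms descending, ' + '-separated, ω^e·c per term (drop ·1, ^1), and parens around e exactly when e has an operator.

base 3: 5 = 3 + 2; at 4: 4 + 2 = 6; next = 5
base 4: 5 = 4 + 1; at 5: 5 + 1 = 6; next = 5

ω + 1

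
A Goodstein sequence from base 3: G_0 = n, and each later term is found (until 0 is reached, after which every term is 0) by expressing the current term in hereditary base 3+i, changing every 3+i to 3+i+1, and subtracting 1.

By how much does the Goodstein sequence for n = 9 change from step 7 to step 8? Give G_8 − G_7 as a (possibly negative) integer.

base 3: 9 = 3^2; at 4: 4^2 = 16; next = 15
base 4: 15 = 3·4 + 3; at 5: 3·5 + 3 = 18; next = 17
base 5: 17 = 3·5 + 2; at 6: 3·6 + 2 = 20; next = 19
base 6: 19 = 3·6 + 1; at 7: 3·7 + 1 = 22; next = 21
base 7: 21 = 3·7; at 8: 3·8 = 24; next = 23
base 8: 23 = 2·8 + 7; at 9: 2·9 + 7 = 25; next = 24
base 9: 24 = 2·9 + 6; at 10: 2·10 + 6 = 26; next = 25
base 10: 25 = 2·10 + 5; at 11: 2·11 + 5 = 27; next = 26

1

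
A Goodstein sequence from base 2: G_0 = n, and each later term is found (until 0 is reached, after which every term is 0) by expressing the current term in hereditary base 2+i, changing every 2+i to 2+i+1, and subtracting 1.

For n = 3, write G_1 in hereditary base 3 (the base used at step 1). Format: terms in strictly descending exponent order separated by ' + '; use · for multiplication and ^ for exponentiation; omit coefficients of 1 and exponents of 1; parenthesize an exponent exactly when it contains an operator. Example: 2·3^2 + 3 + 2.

base 2: 3 = 2 + 1; at 3: 3 + 1 = 4; next = 3
base 3: 3 = 3; at 4: 4 = 4; next = 3

3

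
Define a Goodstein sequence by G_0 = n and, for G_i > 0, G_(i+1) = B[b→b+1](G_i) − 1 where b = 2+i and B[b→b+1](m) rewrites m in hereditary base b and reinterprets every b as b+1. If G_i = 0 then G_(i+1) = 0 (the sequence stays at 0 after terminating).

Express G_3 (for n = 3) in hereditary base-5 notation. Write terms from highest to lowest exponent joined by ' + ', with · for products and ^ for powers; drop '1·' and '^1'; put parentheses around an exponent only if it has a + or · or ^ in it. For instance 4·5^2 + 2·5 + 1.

2

i=0: 3 = 2 + 1 (b=2); 2→3: 3 + 1 = 4; 4−1 = 3
i=1: 3 = 3 (b=3); 3→4: 4 = 4; 4−1 = 3
i=2: 3 = 3 (b=4); 4→5: 3 = 3; 3−1 = 2
i=3: 2 = 2 (b=5); 5→6: 2 = 2; 2−1 = 1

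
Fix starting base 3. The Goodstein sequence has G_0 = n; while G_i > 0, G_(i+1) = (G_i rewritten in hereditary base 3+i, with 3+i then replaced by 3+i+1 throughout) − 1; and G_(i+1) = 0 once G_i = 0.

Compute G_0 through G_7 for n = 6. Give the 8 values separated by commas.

G_0 = 6. HB_3(6) = 2·3. Bump = 8. G_1 = 7.
G_1 = 7. HB_4(7) = 4 + 3. Bump = 8. G_2 = 7.
G_2 = 7. HB_5(7) = 5 + 2. Bump = 8. G_3 = 7.
G_3 = 7. HB_6(7) = 6 + 1. Bump = 8. G_4 = 7.
G_4 = 7. HB_7(7) = 7. Bump = 8. G_5 = 7.
G_5 = 7. HB_8(7) = 7. Bump = 7. G_6 = 6.
G_6 = 6. HB_9(6) = 6. Bump = 6. G_7 = 5.

6, 7, 7, 7, 7, 7, 6, 5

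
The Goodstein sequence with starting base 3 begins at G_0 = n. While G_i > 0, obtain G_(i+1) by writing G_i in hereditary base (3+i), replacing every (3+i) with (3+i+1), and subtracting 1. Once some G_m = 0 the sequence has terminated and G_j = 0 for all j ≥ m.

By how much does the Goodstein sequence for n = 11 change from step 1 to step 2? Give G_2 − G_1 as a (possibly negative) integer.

8

11 —HB3→ 3^2 + 2 —bump→ 4^2 + 2 = 18 —(−1)→ 17
17 —HB4→ 4^2 + 1 —bump→ 5^2 + 1 = 26 —(−1)→ 25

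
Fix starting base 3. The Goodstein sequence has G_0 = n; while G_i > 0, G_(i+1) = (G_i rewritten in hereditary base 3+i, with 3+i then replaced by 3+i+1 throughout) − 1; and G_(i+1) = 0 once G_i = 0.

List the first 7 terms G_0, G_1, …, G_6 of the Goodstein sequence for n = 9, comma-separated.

9, 15, 17, 19, 21, 23, 24

step 0: 9 = 3^2; sub 4 for 3: 4^2; = 16; G_1 = 16−1 = 15
step 1: 15 = 3·4 + 3; sub 5 for 4: 3·5 + 3; = 18; G_2 = 18−1 = 17
step 2: 17 = 3·5 + 2; sub 6 for 5: 3·6 + 2; = 20; G_3 = 20−1 = 19
step 3: 19 = 3·6 + 1; sub 7 for 6: 3·7 + 1; = 22; G_4 = 22−1 = 21
step 4: 21 = 3·7; sub 8 for 7: 3·8; = 24; G_5 = 24−1 = 23
step 5: 23 = 2·8 + 7; sub 9 for 8: 2·9 + 7; = 25; G_6 = 25−1 = 24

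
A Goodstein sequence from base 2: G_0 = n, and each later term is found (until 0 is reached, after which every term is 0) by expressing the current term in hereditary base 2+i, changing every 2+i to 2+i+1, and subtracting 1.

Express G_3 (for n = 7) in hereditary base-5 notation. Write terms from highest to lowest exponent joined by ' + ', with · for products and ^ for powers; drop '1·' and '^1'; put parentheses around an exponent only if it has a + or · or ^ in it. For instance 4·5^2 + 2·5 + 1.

7 —HB2→ 2^2 + 2 + 1 —bump→ 3^3 + 3 + 1 = 31 —(−1)→ 30
30 —HB3→ 3^3 + 3 —bump→ 4^4 + 4 = 260 —(−1)→ 259
259 —HB4→ 4^4 + 3 —bump→ 5^5 + 3 = 3128 —(−1)→ 3127

5^5 + 2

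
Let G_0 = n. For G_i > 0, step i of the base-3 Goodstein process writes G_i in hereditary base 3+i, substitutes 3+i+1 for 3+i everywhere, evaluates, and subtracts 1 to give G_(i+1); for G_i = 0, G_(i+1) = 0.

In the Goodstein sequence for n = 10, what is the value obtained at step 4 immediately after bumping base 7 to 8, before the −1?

34

10 —HB3→ 3^2 + 1 —bump→ 4^2 + 1 = 17 —(−1)→ 16
16 —HB4→ 4^2 —bump→ 5^2 = 25 —(−1)→ 24
24 —HB5→ 4·5 + 4 —bump→ 4·6 + 4 = 28 —(−1)→ 27
27 —HB6→ 4·6 + 3 —bump→ 4·7 + 3 = 31 —(−1)→ 30
30 —HB7→ 4·7 + 2 —bump→ 4·8 + 2 = 34 —(−1)→ 33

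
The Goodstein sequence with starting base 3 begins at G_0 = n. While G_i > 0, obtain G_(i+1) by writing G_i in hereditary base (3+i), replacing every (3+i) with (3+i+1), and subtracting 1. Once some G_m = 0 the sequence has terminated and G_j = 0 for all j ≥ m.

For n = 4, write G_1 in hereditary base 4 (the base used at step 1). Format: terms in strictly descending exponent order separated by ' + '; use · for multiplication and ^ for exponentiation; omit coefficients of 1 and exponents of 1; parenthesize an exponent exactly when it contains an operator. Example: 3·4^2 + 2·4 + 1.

(0) 4|_3 = 3 + 1 ↦ 4 + 1|_4 = 5 ⇒ 4
(1) 4|_4 = 4 ↦ 5|_5 = 5 ⇒ 4

4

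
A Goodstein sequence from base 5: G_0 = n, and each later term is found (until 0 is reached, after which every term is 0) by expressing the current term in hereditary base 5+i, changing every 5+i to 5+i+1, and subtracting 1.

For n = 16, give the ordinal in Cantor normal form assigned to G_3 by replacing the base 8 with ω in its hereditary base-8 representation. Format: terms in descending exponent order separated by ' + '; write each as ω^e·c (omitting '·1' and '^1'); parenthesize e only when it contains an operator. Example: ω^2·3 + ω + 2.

ω·2 + 5

16 —HB5→ 3·5 + 1 —bump→ 3·6 + 1 = 19 —(−1)→ 18
18 —HB6→ 3·6 —bump→ 3·7 = 21 —(−1)→ 20
20 —HB7→ 2·7 + 6 —bump→ 2·8 + 6 = 22 —(−1)→ 21
21 —HB8→ 2·8 + 5 —bump→ 2·9 + 5 = 23 —(−1)→ 22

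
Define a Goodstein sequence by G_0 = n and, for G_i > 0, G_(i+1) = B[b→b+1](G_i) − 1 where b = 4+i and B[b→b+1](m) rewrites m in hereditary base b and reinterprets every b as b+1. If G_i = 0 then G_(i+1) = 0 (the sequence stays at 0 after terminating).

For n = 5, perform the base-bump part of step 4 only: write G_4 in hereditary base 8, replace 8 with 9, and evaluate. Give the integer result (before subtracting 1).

3

step 0: 5 = 4 + 1; sub 5 for 4: 5 + 1; = 6; G_1 = 6−1 = 5
step 1: 5 = 5; sub 6 for 5: 6; = 6; G_2 = 6−1 = 5
step 2: 5 = 5; sub 7 for 6: 5; = 5; G_3 = 5−1 = 4
step 3: 4 = 4; sub 8 for 7: 4; = 4; G_4 = 4−1 = 3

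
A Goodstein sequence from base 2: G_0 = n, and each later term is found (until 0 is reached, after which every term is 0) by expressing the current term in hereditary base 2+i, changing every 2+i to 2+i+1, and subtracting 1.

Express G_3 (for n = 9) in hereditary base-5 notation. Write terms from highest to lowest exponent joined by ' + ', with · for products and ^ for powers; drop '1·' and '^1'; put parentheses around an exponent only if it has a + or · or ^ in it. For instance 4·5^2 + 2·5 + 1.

G_0 = 9. HB_2(9) = 2^(2 + 1) + 1. Bump = 82. G_1 = 81.
G_1 = 81. HB_3(81) = 3^(3 + 1). Bump = 1024. G_2 = 1023.
G_2 = 1023. HB_4(1023) = 3·4^4 + 3·4^3 + 3·4^2 + 3·4 + 3. Bump = 9843. G_3 = 9842.
G_3 = 9842. HB_5(9842) = 3·5^5 + 3·5^3 + 3·5^2 + 3·5 + 2. Bump = 140744. G_4 = 140743.

3·5^5 + 3·5^3 + 3·5^2 + 3·5 + 2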